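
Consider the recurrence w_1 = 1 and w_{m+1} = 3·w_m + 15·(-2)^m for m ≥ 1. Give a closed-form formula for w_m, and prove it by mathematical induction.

Computing the first terms: w_1 = 1, w_2 = -27, w_3 = -21. This suggests w_m = -3(-2)^m - 5·3^(m - 1).
Base case (m = 1): the formula gives 1 = 1 = w_1.
Inductive step: suppose the statement holds for some k ≥ 1, so w_k = -3(-2)^k - 5·3^(k - 1).
Then w_{k+1} = 3·w_k + 15·(-2)^k = 3·(-3(-2)^k - 5·3^(k - 1)) + 15·(-2)^k = -3(-2)^(k + 1) - 5·3^k = -3(-2)^(k+1) - 5·3^((k+1) - 1),
which is the claimed formula at m = k+1.
Hence, by induction on m, the claim holds for every m ≥ 1.

w_m = -3(-2)^m - 5·3^(m - 1)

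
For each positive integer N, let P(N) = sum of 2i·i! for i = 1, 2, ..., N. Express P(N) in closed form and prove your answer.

P(N) = 2(N + 1)! - 2

We claim P(N) = 2(N + 1)! - 2 for all N ≥ 1.
For the base case N = 1: P(1) = 2, and the closed form gives 2. They agree.
Suppose the result is true for N = i, so P(i) = 2(i + 1)! - 2.
Then P(i+1) = P(i) + (2(i + 1)(i + 1)!) = (2(i + 1)! - 2) + (2(i + 1)(i + 1)!).
Simplifying, P(i+1) = 2((i+1) + 1)! - 2,
which is the closed form with N = i+1.
By the principle of mathematical induction, the result holds for all N ≥ 1.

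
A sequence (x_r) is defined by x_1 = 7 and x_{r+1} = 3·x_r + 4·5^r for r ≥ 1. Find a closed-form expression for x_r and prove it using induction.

x_r = -3^r + 2·5^r

Computing the first terms: x_1 = 7, x_2 = 41, x_3 = 223. This suggests x_r = -3^r + 2·5^r.
When r = 1: the formula gives 7 = 7 = x_1.
Suppose the result is true for r = j, so x_j = -3^j + 2·5^j.
Then x_{j+1} = 3·x_j + 4·5^j = 3·(-3^j + 2·5^j) + 4·5^j = -3^(j + 1) + 2·5^(j + 1),
which is the claimed formula at r = j+1.
This completes the induction.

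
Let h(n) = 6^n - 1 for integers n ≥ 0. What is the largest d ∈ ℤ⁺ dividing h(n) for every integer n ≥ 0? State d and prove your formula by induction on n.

Computing the first values: h(0) = 0 and h(1) = 5; gcd(0, 5) = 5, so d ≤ 5.
We prove 5 | 6^n - 1 for all n ≥ 0 by induction on n.
For the base case n = 0: h(0) = 0 = 5·(0), so 5 | h(0).
For the inductive step, assume it holds for an arbitrary r ≥ 0, i.e. 5 | h(r). Then
h(r+1) = 6^(r+1) - 1 = 6·(6^r - 1) + 5 = 6·h(r) + 5. The first term is divisible by 5 by the inductive hypothesis, and 5 is divisible by 5. Hence 5 | h(r+1).
By the principle of mathematical induction, the result holds for all n ≥ 0.
Therefore the largest such d is 5.

d = 5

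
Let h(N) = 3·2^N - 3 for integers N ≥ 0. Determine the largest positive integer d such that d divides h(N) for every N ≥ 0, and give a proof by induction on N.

d = 3

Computing the first values: h(0) = 0 and h(1) = 3; gcd(0, 3) = 3, so d ≤ 3.
We prove 3 | 3·2^N - 3 for all N ≥ 0 by induction on N.
Base case (N = 0): h(0) = 0 = 3·(0), so 3 | h(0).
Inductive step: assume the claim holds for N = k, i.e. 3 | h(k). Then
h(k+1) = 3·2^(k+1) - 3 = 2·(3·2^k - 3) + 3 = 2·h(k) + 3. The first term is divisible by 3 by the inductive hypothesis, and 3 is divisible by 3. Hence 3 | h(k+1).
By induction, the statement is established for all N ≥ 0.
Therefore the largest such d is 3.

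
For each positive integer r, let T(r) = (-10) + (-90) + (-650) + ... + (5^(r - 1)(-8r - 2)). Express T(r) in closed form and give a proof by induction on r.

We claim T(r) = -2·5^r·r for all r ≥ 1.
When r = 1: T(1) = -10, and the closed form gives -10. They agree.
Suppose the result is true for r = p, so T(p) = -2·5^p·p.
Then T(p+1) = T(p) + (5^p(-8p - 10)) = (-2·5^p·p) + (5^p(-8p - 10)).
Simplifying, T(p+1) = 10·5^p(-p - 1) = -2·5^(p+1)·(p+1),
which is the closed form with r = p+1.
By the principle of mathematical induction, the result holds for all r ≥ 1.

T(r) = -2·5^r·r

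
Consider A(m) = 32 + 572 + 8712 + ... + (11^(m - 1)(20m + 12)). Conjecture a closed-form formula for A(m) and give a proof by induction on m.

We claim A(m) = 11^m(2m + 1) - 1 for all m ≥ 1.
Base step (m = 1): A(1) = 32, and the closed form gives 32. They agree.
Inductive step: assume the claim holds for m = r, so A(r) = 11^r(2r + 1) - 1.
Then A(r+1) = A(r) + (11^r(20r + 32)) = (11^r(2r + 1) - 1) + (11^r(20r + 32)).
Simplifying, A(r+1) = 22·11^r·r + 33·11^r - 1 = 11^(r+1)(2(r+1) + 1) - 1,
which is the closed form with m = r+1.
Hence, by induction on m, the claim holds for every m ≥ 1.

A(m) = 11^m(2m + 1) - 1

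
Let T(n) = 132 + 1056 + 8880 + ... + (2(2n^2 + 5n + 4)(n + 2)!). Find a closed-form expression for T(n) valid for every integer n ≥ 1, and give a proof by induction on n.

T(n) = (4n + 2)(n + 3)! - 12

We claim T(n) = (4n + 2)(n + 3)! - 12 for all n ≥ 1.
Base step (n = 1): T(1) = 132, and the closed form gives 132. They agree.
Suppose the result is true for n = j, so T(j) = (4j + 2)(j + 3)! - 12.
Then T(j+1) = T(j) + (2(2j^2 + 9j + 11)(j + 3)!) = ((4j + 2)(j + 3)! - 12) + (2(2j^2 + 9j + 11)(j + 3)!).
Simplifying, T(j+1) = (4(j+1) + 2)((j+1) + 3)! - 12,
which is the closed form with n = j+1.
Hence, by induction on n, the claim holds for every n ≥ 1.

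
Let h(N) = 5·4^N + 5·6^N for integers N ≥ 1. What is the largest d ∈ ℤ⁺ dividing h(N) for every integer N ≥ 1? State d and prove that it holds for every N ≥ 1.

Computing the first values: h(1) = 50 and h(2) = 260; gcd(50, 260) = 10, so d ≤ 10.
We prove 10 | 5·4^N + 5·6^N for all N ≥ 1 by induction on N.
For the base case N = 1: h(1) = 50 = 10·(5), so 10 | h(1).
Inductive step: assume the claim holds for N = k, i.e. 10 | h(k). Then
h(k+1) − 6·h(k) = (5·4^(k+1) + 5·6^(k+1)) − 6·(5·4^k + 5·6^k) = (5)·4^k·(4 − 6) = (-10)·4^k. Since 10 | h(k) by the inductive hypothesis, 10 | 6·h(k); and 10 | -10 since -10 = 10·-1. Therefore 10 | h(k+1).
Hence, by induction on N, the claim holds for every N ≥ 1.
Therefore the largest such d is 10.

d = 10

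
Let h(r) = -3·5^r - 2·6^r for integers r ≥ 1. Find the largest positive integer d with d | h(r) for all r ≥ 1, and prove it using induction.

d = 3

Computing the first values: h(1) = -27 and h(2) = -147; gcd(-27, -147) = 3, so d ≤ 3.
We prove 3 | -3·5^r - 2·6^r for all r ≥ 1 by induction on r.
Base step (r = 1): h(1) = -27 = 3·(-9), so 3 | h(1).
Suppose the result is true for r = p, i.e. 3 | h(p). Then
h(p+1) − 6·h(p) = (-3·5^(p+1) - 2·6^(p+1)) − 6·(-3·5^p - 2·6^p) = (-3)·5^p·(5 − 6) = (3)·5^p. Since 3 | h(p) by the inductive hypothesis, 3 | 6·h(p); and 3 | 3 since 3 = 3·1. Therefore 3 | h(p+1).
This completes the induction.
Therefore the largest such d is 3.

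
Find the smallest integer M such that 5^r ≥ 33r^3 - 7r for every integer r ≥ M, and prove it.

M = 6

At r = 5: 3125 < 4090, so the inequality fails and M ≥ 6. We prove 5^r ≥ 33r^3 - 7r for all r ≥ 6.
When r = 6: 5^r = 15625 and 33r^3 - 7r = 7086, so 15625 ≥ 7086.
Suppose the result is true for r = m, so 5^m ≥ 33m^3 - 7m.
Then 5^(m + 1) = 5·(5^m) ≥ 5·(33m^3 - 7m).
Also, for m ≥ 6 we have 5·(33m^3 - 7m) ≥ 33(m+1)^3 - 7(m+1), since 5·(33m^3 - 7m) − (33(m+1)^3 - 7(m+1)) = 132m^3 - 99m^2 - 127m - 26, which is nonnegative for all m ≥ 6.
Combining, 5^(m + 1) ≥ 33(m+1)^3 - 7(m+1).
By induction, the statement is established for all r ≥ 6.
Hence the smallest such M is 6.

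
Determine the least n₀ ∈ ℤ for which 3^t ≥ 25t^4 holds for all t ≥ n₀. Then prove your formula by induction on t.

n₀ = 12

At t = 11: 177147 < 366025, so the inequality fails and n₀ ≥ 12. We prove 3^t ≥ 25t^4 for all t ≥ 12.
Base case (t = 12): 3^t = 531441 and 25t^4 = 518400, so 531441 ≥ 518400.
Inductive step: suppose the statement holds for some r ≥ 12, so 3^r ≥ 25r^4.
Then 3^(r + 1) = 3·(3^r) ≥ 3·(25r^4).
Also, for r ≥ 12 we have 3·(25r^4) ≥ 25(r+1)^4, since 3 ≥ (1 + 1/r)^4 for all r ≥ 12.
Combining, 3^(r + 1) ≥ 25(r+1)^4.
By the principle of mathematical induction, the result holds for all t ≥ 12.
Hence the smallest such n₀ is 12.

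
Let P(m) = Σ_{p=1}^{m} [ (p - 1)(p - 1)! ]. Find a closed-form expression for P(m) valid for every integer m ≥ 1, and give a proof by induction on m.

P(m) = m! - 1

We claim P(m) = m! - 1 for all m ≥ 1.
Base case (m = 1): P(1) = 0, and the closed form gives 0. They agree.
Suppose the result is true for m = p, so P(p) = p! - 1.
Then P(p+1) = P(p) + (p·p!) = (p! - 1) + (p·p!).
Simplifying, P(p+1) = (p+1)! - 1,
which is the closed form with m = p+1.
Hence, by induction on m, the claim holds for every m ≥ 1.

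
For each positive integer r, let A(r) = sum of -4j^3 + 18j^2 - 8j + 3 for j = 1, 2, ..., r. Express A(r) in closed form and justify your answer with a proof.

A(r) = -r(r^3 - 4r^2 - 4r - 2)

We claim A(r) = -r(r^3 - 4r^2 - 4r - 2) for all r ≥ 1.
For the base case r = 1: A(1) = 9, and the closed form gives 9. They agree.
Suppose the result is true for r = j, so A(j) = j(-j^3 + 4j^2 + 4j + 2).
Then A(j+1) = A(j) + (-4j^3 + 6j^2 + 16j + 9) = (j(-j^3 + 4j^2 + 4j + 2)) + (-4j^3 + 6j^2 + 16j + 9).
Simplifying, A(j+1) = -(j + 1)(j^3 - j^2 - 9j - 9) = -(j+1)((j+1)^3 - 4(j+1)^2 - 4(j+1) - 2),
which is the closed form with r = j+1.
By the principle of mathematical induction, the result holds for all r ≥ 1.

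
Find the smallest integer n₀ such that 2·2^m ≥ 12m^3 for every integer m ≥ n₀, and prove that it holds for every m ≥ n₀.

At m = 14: 32768 < 32928, so the inequality fails and n₀ ≥ 15. We prove 2·2^m ≥ 12m^3 for all m ≥ 15.
When m = 15: 2·2^m = 65536 and 12m^3 = 40500, so 65536 ≥ 40500.
Inductive step: assume the claim holds for m = j, so 2·2^j ≥ 12j^3.
Then 2·2^(j + 1) = 2·(2·2^j) ≥ 2·(12j^3).
Also, for j ≥ 15 we have 2·(12j^3) ≥ 12(j+1)^3, since 2 ≥ (1 + 1/j)^3 for all j ≥ 15.
Combining, 2·2^(j + 1) ≥ 12(j+1)^3.
Hence, by induction on m, the claim holds for every m ≥ 15.
Hence the smallest such n₀ is 15.

n₀ = 15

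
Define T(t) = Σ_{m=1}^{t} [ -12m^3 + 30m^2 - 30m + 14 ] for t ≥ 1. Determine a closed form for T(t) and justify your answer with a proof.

We claim T(t) = -t(3t - 4)(t^2 + 1) for all t ≥ 1.
Base step (t = 1): T(1) = 2, and the closed form gives 2. They agree.
Suppose the result is true for t = m, so T(m) = m(-3m^3 + 4m^2 - 3m + 4).
Then T(m+1) = T(m) + (-12m^3 - 6m^2 - 6m + 2) = (m(-3m^3 + 4m^2 - 3m + 4)) + (-12m^3 - 6m^2 - 6m + 2).
Simplifying, T(m+1) = -(m + 1)(3m - 1)(m^2 + 2m + 2) = -(m+1)(3(m+1) - 4)((m+1)^2 + 1),
which is the closed form with t = m+1.
By the principle of mathematical induction, the result holds for all t ≥ 1.

T(t) = -t(3t - 4)(t^2 + 1)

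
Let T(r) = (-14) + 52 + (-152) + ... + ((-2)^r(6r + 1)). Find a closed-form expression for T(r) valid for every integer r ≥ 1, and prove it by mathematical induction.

We claim T(r) = 2(-2)^r(2r + 1) - 2 for all r ≥ 1.
Base step (r = 1): T(1) = -14, and the closed form gives -14. They agree.
Inductive step: suppose the statement holds for some j ≥ 1, so T(j) = 2(-2)^j(2j + 1) - 2.
Then T(j+1) = T(j) + ((-2)^(j + 1)(6j + 7)) = (2(-2)^j(2j + 1) - 2) + ((-2)^(j + 1)(6j + 7)).
Simplifying, T(j+1) = -8(-2)^j·j - 12(-2)^j - 2 = 2(-2)^(j+1)(2(j+1) + 1) - 2,
which is the closed form with r = j+1.
This completes the induction.

T(r) = 2(-2)^r(2r + 1) - 2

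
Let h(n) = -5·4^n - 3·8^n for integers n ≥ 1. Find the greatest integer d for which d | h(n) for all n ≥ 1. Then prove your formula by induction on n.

d = 4

Computing the first values: h(1) = -44 and h(2) = -272; gcd(-44, -272) = 4, so d ≤ 4.
We prove 4 | -5·4^n - 3·8^n for all n ≥ 1 by induction on n.
For the base case n = 1: h(1) = -44 = 4·(-11), so 4 | h(1).
For the inductive step, assume it holds for an arbitrary p ≥ 1, i.e. 4 | h(p). Then
h(p+1) − 8·h(p) = (-5·4^(p+1) - 3·8^(p+1)) − 8·(-5·4^p - 3·8^p) = (-5)·4^p·(4 − 8) = (20)·4^p. Since 4 | h(p) by the inductive hypothesis, 4 | 8·h(p); and 4 | 20 since 20 = 4·5. Therefore 4 | h(p+1).
This completes the induction.
Therefore the largest such d is 4.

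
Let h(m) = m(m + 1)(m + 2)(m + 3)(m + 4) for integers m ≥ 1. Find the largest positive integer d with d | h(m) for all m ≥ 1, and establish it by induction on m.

d = 120

Computing the first values: h(1) = 120 and h(2) = 720; gcd(120, 720) = 120, so d ≤ 120.
We prove 120 | m(m + 1)(m + 2)(m + 3)(m + 4) for all m ≥ 1 by induction on m.
Base case (m = 1): h(1) = 120 = 120·(1), so 120 | h(1).
Inductive step: suppose the statement holds for some i ≥ 1, i.e. 120 | h(i). Then
h(i+1) − h(i) = (i+1)·(i+2)·(i+3)·(i+4)·(i+5) − i·(i+1)·(i+2)·(i+3)·(i+4) = (i+1)·(i+2)·(i+3)·(i+4)·[(i+5) − i] = 5·(i+1)·(i+2)·(i+3)·(i+4). The product of 4 consecutive integers is divisible by (4)! = 24, so h(i+1) − h(i) is divisible by 5·24 = 120. By the inductive hypothesis 120 | h(i), hence 120 | h(i+1).
By induction, the statement is established for all m ≥ 1.
Therefore the largest such d is 120.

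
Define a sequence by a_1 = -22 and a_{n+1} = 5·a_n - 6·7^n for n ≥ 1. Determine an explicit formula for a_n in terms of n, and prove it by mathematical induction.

Computing the first terms: a_1 = -22, a_2 = -152, a_3 = -1054. This suggests a_n = -5^(n - 1) - 3·7^n.
Base step (n = 1): the formula gives -22 = -22 = a_1.
Inductive step: suppose the statement holds for some r ≥ 1, so a_r = -5^(r - 1) - 3·7^r.
Then a_{r+1} = 5·a_r - 6·7^r = 5·(-5^(r - 1) - 3·7^r) - 6·7^r = -5^r - 3·7^(r + 1) = -5^((r+1) - 1) - 3·7^(r+1),
which is the claimed formula at n = r+1.
By induction, the statement is established for all n ≥ 1.

a_n = -5^(n - 1) - 3·7^n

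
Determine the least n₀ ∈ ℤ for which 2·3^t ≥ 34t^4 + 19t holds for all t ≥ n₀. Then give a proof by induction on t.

n₀ = 12

At t = 11: 354294 < 498003, so the inequality fails and n₀ ≥ 12. We prove 2·3^t ≥ 34t^4 + 19t for all t ≥ 12.
Base step (t = 12): 2·3^t = 1062882 and 34t^4 + 19t = 705252, so 1062882 ≥ 705252.
Inductive step: suppose the statement holds for some m ≥ 12, so 2·3^m ≥ 34m^4 + 19m.
Then 2·3^(m + 1) = 3·(2·3^m) ≥ 3·(34m^4 + 19m).
Also, for m ≥ 12 we have 3·(34m^4 + 19m) ≥ 34(m+1)^4 + 19(m+1), since 3·(34m^4 + 19m) − (34(m+1)^4 + 19(m+1)) = 68m^4 - 136m^3 - 204m^2 - 98m - 53, which is nonnegative for all m ≥ 12.
Combining, 2·3^(m + 1) ≥ 34(m+1)^4 + 19(m+1).
By the principle of mathematical induction, the result holds for all t ≥ 12.
Hence the smallest such n₀ is 12.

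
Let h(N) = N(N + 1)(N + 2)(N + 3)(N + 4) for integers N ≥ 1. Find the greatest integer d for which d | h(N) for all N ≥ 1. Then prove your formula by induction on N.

d = 120

Computing the first values: h(1) = 120 and h(2) = 720; gcd(120, 720) = 120, so d ≤ 120.
We prove 120 | N(N + 1)(N + 2)(N + 3)(N + 4) for all N ≥ 1 by induction on N.
For the base case N = 1: h(1) = 120 = 120·(1), so 120 | h(1).
Suppose the result is true for N = p, i.e. 120 | h(p). Then
h(p+1) − h(p) = (p+1)·(p+2)·(p+3)·(p+4)·(p+5) − p·(p+1)·(p+2)·(p+3)·(p+4) = (p+1)·(p+2)·(p+3)·(p+4)·[(p+5) − p] = 5·(p+1)·(p+2)·(p+3)·(p+4). The product of 4 consecutive integers is divisible by (4)! = 24, so h(p+1) − h(p) is divisible by 5·24 = 120. By the inductive hypothesis 120 | h(p), hence 120 | h(p+1).
Hence, by induction on N, the claim holds for every N ≥ 1.
Therefore the largest such d is 120.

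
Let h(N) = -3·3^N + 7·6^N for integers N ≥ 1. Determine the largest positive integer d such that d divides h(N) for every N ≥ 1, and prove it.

Computing the first values: h(1) = 33 and h(2) = 225; gcd(33, 225) = 3, so d ≤ 3.
We prove 3 | -3·3^N + 7·6^N for all N ≥ 1 by induction on N.
When N = 1: h(1) = 33 = 3·(11), so 3 | h(1).
Suppose the result is true for N = i, i.e. 3 | h(i). Then
h(i+1) − 6·h(i) = (-3·3^(i+1) + 7·6^(i+1)) − 6·(-3·3^i + 7·6^i) = (-3)·3^i·(3 − 6) = (9)·3^i. Since 3 | h(i) by the inductive hypothesis, 3 | 6·h(i); and 3 | 9 since 9 = 3·3. Therefore 3 | h(i+1).
Hence, by induction on N, the claim holds for every N ≥ 1.
Therefore the largest such d is 3.

d = 3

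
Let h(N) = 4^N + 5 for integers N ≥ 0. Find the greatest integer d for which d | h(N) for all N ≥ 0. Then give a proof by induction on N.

Computing the first values: h(0) = 6 and h(1) = 9; gcd(6, 9) = 3, so d ≤ 3.
We prove 3 | 4^N + 5 for all N ≥ 0 by induction on N.
Base case (N = 0): h(0) = 6 = 3·(2), so 3 | h(0).
Suppose the result is true for N = r, i.e. 3 | h(r). Then
h(r+1) = 4^(r+1) + 5 = 4·(4^r + 5) - 15 = 4·h(r) - 15. The first term is divisible by 3 by the inductive hypothesis, and -15 is divisible by 3. Hence 3 | h(r+1).
By induction, the statement is established for all N ≥ 0.
Therefore the largest such d is 3.

d = 3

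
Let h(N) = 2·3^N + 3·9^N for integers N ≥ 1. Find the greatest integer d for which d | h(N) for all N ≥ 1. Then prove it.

d = 3

Computing the first values: h(1) = 33 and h(2) = 261; gcd(33, 261) = 3, so d ≤ 3.
We prove 3 | 2·3^N + 3·9^N for all N ≥ 1 by induction on N.
Base step (N = 1): h(1) = 33 = 3·(11), so 3 | h(1).
Suppose the result is true for N = j, i.e. 3 | h(j). Then
h(j+1) − 9·h(j) = (2·3^(j+1) + 3·9^(j+1)) − 9·(2·3^j + 3·9^j) = (2)·3^j·(3 − 9) = (-12)·3^j. Since 3 | h(j) by the inductive hypothesis, 3 | 9·h(j); and 3 | -12 since -12 = 3·-4. Therefore 3 | h(j+1).
This completes the induction.
Therefore the largest such d is 3.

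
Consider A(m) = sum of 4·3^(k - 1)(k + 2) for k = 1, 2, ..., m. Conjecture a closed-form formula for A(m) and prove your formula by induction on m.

We claim A(m) = 3^m(2m + 3) - 3 for all m ≥ 1.
Base case (m = 1): A(1) = 12, and the closed form gives 12. They agree.
For the inductive step, assume it holds for an arbitrary k ≥ 1, so A(k) = 3^k(2k + 3) - 3.
Then A(k+1) = A(k) + (4·3^k(k + 3)) = (3^k(2k + 3) - 3) + (4·3^k(k + 3)).
Simplifying, A(k+1) = 6·3^k·k + 15·3^k - 3 = 3^(k+1)(2(k+1) + 3) - 3,
which is the closed form with m = k+1.
This completes the induction.

A(m) = 3^m(2m + 3) - 3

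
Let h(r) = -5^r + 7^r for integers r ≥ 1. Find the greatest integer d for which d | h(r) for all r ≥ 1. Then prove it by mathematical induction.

d = 2

Computing the first values: h(1) = 2 and h(2) = 24; gcd(2, 24) = 2, so d ≤ 2.
We prove 2 | -5^r + 7^r for all r ≥ 1 by induction on r.
Base case (r = 1): h(1) = 2 = 2·(1), so 2 | h(1).
Inductive step: assume the claim holds for r = j, i.e. 2 | h(j). Then
7^{j+1} − 5^{j+1} = 7·7^j − 5·5^j = 7·(7^j − 5^j) + (2)·5^j. The first term is divisible by 2 by the inductive hypothesis, and the second term (2)·5^j is divisible by 2 since 2 | 2. Hence 2 | h(j+1).
Hence, by induction on r, the claim holds for every r ≥ 1.
Therefore the largest such d is 2.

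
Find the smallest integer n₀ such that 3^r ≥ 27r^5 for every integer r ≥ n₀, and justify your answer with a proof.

At r = 15: 14348907 < 20503125, so the inequality fails and n₀ ≥ 16. We prove 3^r ≥ 27r^5 for all r ≥ 16.
For the base case r = 16: 3^r = 43046721 and 27r^5 = 28311552, so 43046721 ≥ 28311552.
For the inductive step, assume it holds for an arbitrary m ≥ 16, so 3^m ≥ 27m^5.
Then 3^(m + 1) = 3·(3^m) ≥ 3·(27m^5).
Also, for m ≥ 16 we have 3·(27m^5) ≥ 27(m+1)^5, since 3 ≥ (1 + 1/m)^5 for all m ≥ 16.
Combining, 3^(m + 1) ≥ 27(m+1)^5.
By the principle of mathematical induction, the result holds for all r ≥ 16.
Hence the smallest such n₀ is 16.

n₀ = 16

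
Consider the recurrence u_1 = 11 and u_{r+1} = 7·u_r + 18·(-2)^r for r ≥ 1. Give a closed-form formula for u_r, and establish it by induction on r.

u_r = (-2)^(r + 1) + 7^r

Computing the first terms: u_1 = 11, u_2 = 41, u_3 = 359. This suggests u_r = (-2)^(r + 1) + 7^r.
Base case (r = 1): the formula gives 11 = 11 = u_1.
Inductive step: suppose the statement holds for some k ≥ 1, so u_k = (-2)^(k + 1) + 7^k.
Then u_{k+1} = 7·u_k + 18·(-2)^k = 7·((-2)^(k + 1) + 7^k) + 18·(-2)^k = (-2)^(k + 2) + 7^(k + 1) = (-2)^((k+1) + 1) + 7^(k+1),
which is the claimed formula at r = k+1.
By the principle of mathematical induction, the result holds for all r ≥ 1.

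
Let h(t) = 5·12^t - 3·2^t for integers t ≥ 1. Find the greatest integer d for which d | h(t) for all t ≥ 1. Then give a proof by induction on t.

Computing the first values: h(1) = 54 and h(2) = 708; gcd(54, 708) = 6, so d ≤ 6.
We prove 6 | 5·12^t - 3·2^t for all t ≥ 1 by induction on t.
Base step (t = 1): h(1) = 54 = 6·(9), so 6 | h(1).
Inductive step: suppose the statement holds for some i ≥ 1, i.e. 6 | h(i). Then
h(i+1) − 12·h(i) = (5·12^(i+1) - 3·2^(i+1)) − 12·(5·12^i - 3·2^i) = (-3)·2^i·(2 − 12) = (30)·2^i. Since 6 | h(i) by the inductive hypothesis, 6 | 12·h(i); and 6 | 30 since 30 = 6·5. Therefore 6 | h(i+1).
Hence, by induction on t, the claim holds for every t ≥ 1.
Therefore the largest such d is 6.

d = 6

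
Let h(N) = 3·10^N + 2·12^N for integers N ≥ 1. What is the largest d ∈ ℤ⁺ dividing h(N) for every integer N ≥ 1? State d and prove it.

d = 6

Computing the first values: h(1) = 54 and h(2) = 588; gcd(54, 588) = 6, so d ≤ 6.
We prove 6 | 3·10^N + 2·12^N for all N ≥ 1 by induction on N.
When N = 1: h(1) = 54 = 6·(9), so 6 | h(1).
Suppose the result is true for N = m, i.e. 6 | h(m). Then
h(m+1) − 12·h(m) = (3·10^(m+1) + 2·12^(m+1)) − 12·(3·10^m + 2·12^m) = (3)·10^m·(10 − 12) = (-6)·10^m. Since 6 | h(m) by the inductive hypothesis, 6 | 12·h(m); and 6 | -6 since -6 = 6·-1. Therefore 6 | h(m+1).
Hence, by induction on N, the claim holds for every N ≥ 1.
Therefore the largest such d is 6.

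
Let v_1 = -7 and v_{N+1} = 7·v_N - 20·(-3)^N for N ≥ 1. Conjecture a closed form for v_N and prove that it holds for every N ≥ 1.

v_N = 2(-3)^N - 7^(N - 1)

Computing the first terms: v_1 = -7, v_2 = 11, v_3 = -103. This suggests v_N = 2(-3)^N - 7^(N - 1).
For the base case N = 1: the formula gives -7 = -7 = v_1.
For the inductive step, assume it holds for an arbitrary j ≥ 1, so v_j = 2(-3)^j - 7^(j - 1).
Then v_{j+1} = 7·v_j - 20·(-3)^j = 7·(2(-3)^j - 7^(j - 1)) - 20·(-3)^j = 2(-3)^(j + 1) - 7^j = 2(-3)^(j+1) - 7^((j+1) - 1),
which is the claimed formula at N = j+1.
This completes the induction.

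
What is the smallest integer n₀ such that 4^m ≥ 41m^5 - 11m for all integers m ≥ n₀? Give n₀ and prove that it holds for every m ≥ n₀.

At m = 11: 4194304 < 6602970, so the inequality fails and n₀ ≥ 12. We prove 4^m ≥ 41m^5 - 11m for all m ≥ 12.
Base case (m = 12): 4^m = 16777216 and 41m^5 - 11m = 10201980, so 16777216 ≥ 10201980.
For the inductive step, assume it holds for an arbitrary r ≥ 12, so 4^r ≥ 41r^5 - 11r.
Then 4^(r + 1) = 4·(4^r) ≥ 4·(41r^5 - 11r).
Also, for r ≥ 12 we have 4·(41r^5 - 11r) ≥ 41(r+1)^5 - 11(r+1), since 4·(41r^5 - 11r) − (41(r+1)^5 - 11(r+1)) = 123r^5 - 205r^4 - 410r^3 - 410r^2 - 238r - 30, which is nonnegative for all r ≥ 12.
Combining, 4^(r + 1) ≥ 41(r+1)^5 - 11(r+1).
By induction, the statement is established for all m ≥ 12.
Hence the smallest such n₀ is 12.

n₀ = 12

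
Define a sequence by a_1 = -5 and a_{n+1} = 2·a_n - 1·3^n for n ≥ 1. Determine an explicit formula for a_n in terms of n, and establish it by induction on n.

Computing the first terms: a_1 = -5, a_2 = -13, a_3 = -35. This suggests a_n = -2^n - 3^n.
When n = 1: the formula gives -5 = -5 = a_1.
For the inductive step, assume it holds for an arbitrary k ≥ 1, so a_k = -2^k - 3^k.
Then a_{k+1} = 2·a_k - 1·3^k = 2·(-2^k - 3^k) - 1·3^k = -2^(k + 1) - 3^(k + 1),
which is the claimed formula at n = k+1.
Hence, by induction on n, the claim holds for every n ≥ 1.

a_n = -2^n - 3^n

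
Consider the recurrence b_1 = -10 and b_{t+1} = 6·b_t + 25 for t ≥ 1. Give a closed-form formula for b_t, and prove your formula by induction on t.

b_t = -5·6^(t - 1) - 5

Computing the first terms: b_1 = -10, b_2 = -35, b_3 = -185. This suggests b_t = -5·6^(t - 1) - 5.
For the base case t = 1: the formula gives -10 = -10 = b_1.
Suppose the result is true for t = i, so b_i = -5·6^(i - 1) - 5.
Then b_{i+1} = 6·b_i + 25 = 6·(-5·6^(i - 1) - 5) + 25 = -5·6^i - 5 = -5·6^((i+1) - 1) - 5,
which is the claimed formula at t = i+1.
Hence, by induction on t, the claim holds for every t ≥ 1.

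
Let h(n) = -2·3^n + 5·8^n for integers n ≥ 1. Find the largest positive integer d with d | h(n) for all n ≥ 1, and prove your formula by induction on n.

Computing the first values: h(1) = 34 and h(2) = 302; gcd(34, 302) = 2, so d ≤ 2.
We prove 2 | -2·3^n + 5·8^n for all n ≥ 1 by induction on n.
Base case (n = 1): h(1) = 34 = 2·(17), so 2 | h(1).
Suppose the result is true for n = i, i.e. 2 | h(i). Then
h(i+1) − 8·h(i) = (-2·3^(i+1) + 5·8^(i+1)) − 8·(-2·3^i + 5·8^i) = (-2)·3^i·(3 − 8) = (10)·3^i. Since 2 | h(i) by the inductive hypothesis, 2 | 8·h(i); and 2 | 10 since 10 = 2·5. Therefore 2 | h(i+1).
By induction, the statement is established for all n ≥ 1.
Therefore the largest such d is 2.

d = 2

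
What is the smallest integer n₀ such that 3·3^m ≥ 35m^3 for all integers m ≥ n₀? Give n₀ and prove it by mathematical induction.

n₀ = 8

At m = 7: 6561 < 12005, so the inequality fails and n₀ ≥ 8. We prove 3·3^m ≥ 35m^3 for all m ≥ 8.
Base case (m = 8): 3·3^m = 19683 and 35m^3 = 17920, so 19683 ≥ 17920.
Inductive step: assume the claim holds for m = j, so 3·3^j ≥ 35j^3.
Then 3·3^(j + 1) = 3·(3·3^j) ≥ 3·(35j^3).
Also, for j ≥ 8 we have 3·(35j^3) ≥ 35(j+1)^3, since 3 ≥ (1 + 1/j)^3 for all j ≥ 8.
Combining, 3·3^(j + 1) ≥ 35(j+1)^3.
Hence, by induction on m, the claim holds for every m ≥ 8.
Hence the smallest such n₀ is 8.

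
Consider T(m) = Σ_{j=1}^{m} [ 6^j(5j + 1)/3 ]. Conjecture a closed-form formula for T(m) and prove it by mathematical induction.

We claim T(m) = 2·6^m·m for all m ≥ 1.
Base case (m = 1): T(1) = 12, and the closed form gives 12. They agree.
Inductive step: suppose the statement holds for some j ≥ 1, so T(j) = 2·6^j·j.
Then T(j+1) = T(j) + (6^j(10j + 12)) = (2·6^j·j) + (6^j(10j + 12)).
Simplifying, T(j+1) = 12·6^j(j + 1) = 2·6^(j+1)·(j+1),
which is the closed form with m = j+1.
By the principle of mathematical induction, the result holds for all m ≥ 1.

T(m) = 2·6^m·m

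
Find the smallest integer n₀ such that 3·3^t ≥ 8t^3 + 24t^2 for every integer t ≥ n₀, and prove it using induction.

At t = 6: 2187 < 2592, so the inequality fails and n₀ ≥ 7. We prove 3·3^t ≥ 8t^3 + 24t^2 for all t ≥ 7.
Base step (t = 7): 3·3^t = 6561 and 8t^3 + 24t^2 = 3920, so 6561 ≥ 3920.
For the inductive step, assume it holds for an arbitrary m ≥ 7, so 3·3^m ≥ 8m^3 + 24m^2.
Then 3·3^(m + 1) = 3·(3·3^m) ≥ 3·(8m^3 + 24m^2).
Also, for m ≥ 7 we have 3·(8m^3 + 24m^2) ≥ 8(m+1)^3 + 24(m+1)^2, since 3·(8m^3 + 24m^2) − (8(m+1)^3 + 24(m+1)^2) = 16m^3 + 24m^2 - 72m - 32, which is nonnegative for all m ≥ 7.
Combining, 3·3^(m + 1) ≥ 8(m+1)^3 + 24(m+1)^2.
This completes the induction.
Hence the smallest such n₀ is 7.

n₀ = 7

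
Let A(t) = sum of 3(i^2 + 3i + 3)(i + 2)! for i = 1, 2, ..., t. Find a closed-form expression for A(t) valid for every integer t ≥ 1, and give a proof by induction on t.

A(t) = (3t + 3)(t + 3)! - 18

We claim A(t) = (3t + 3)(t + 3)! - 18 for all t ≥ 1.
Base step (t = 1): A(1) = 126, and the closed form gives 126. They agree.
Inductive step: suppose the statement holds for some i ≥ 1, so A(i) = (3i + 3)(i + 3)! - 18.
Then A(i+1) = A(i) + (3(i^2 + 5i + 7)(i + 3)!) = ((3i + 3)(i + 3)! - 18) + (3(i^2 + 5i + 7)(i + 3)!).
Simplifying, A(i+1) = (3(i+1) + 3)((i+1) + 3)! - 18,
which is the closed form with t = i+1.
By the principle of mathematical induction, the result holds for all t ≥ 1.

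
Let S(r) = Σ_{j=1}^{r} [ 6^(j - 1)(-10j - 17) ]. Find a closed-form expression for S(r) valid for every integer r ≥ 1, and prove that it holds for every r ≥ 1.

We claim S(r) = -6^r(2r + 3) + 3 for all r ≥ 1.
Base case (r = 1): S(1) = -27, and the closed form gives -27. They agree.
For the inductive step, assume it holds for an arbitrary j ≥ 1, so S(j) = -6^j(2j + 3) + 3.
Then S(j+1) = S(j) + (6^j(-10j - 27)) = (-6^j(2j + 3) + 3) + (6^j(-10j - 27)).
Simplifying, S(j+1) = -12·6^j·j - 30·6^j + 3 = -6^(j+1)(2(j+1) + 3) + 3,
which is the closed form with r = j+1.
This completes the induction.

S(r) = -6^r(2r + 3) + 3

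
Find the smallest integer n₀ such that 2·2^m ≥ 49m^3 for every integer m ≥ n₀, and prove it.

n₀ = 17

At m = 16: 131072 < 200704, so the inequality fails and n₀ ≥ 17. We prove 2·2^m ≥ 49m^3 for all m ≥ 17.
Base case (m = 17): 2·2^m = 262144 and 49m^3 = 240737, so 262144 ≥ 240737.
Inductive step: assume the claim holds for m = i, so 2·2^i ≥ 49i^3.
Then 2·2^(i + 1) = 2·(2·2^i) ≥ 2·(49i^3).
Also, for i ≥ 17 we have 2·(49i^3) ≥ 49(i+1)^3, since 2 ≥ (1 + 1/i)^3 for all i ≥ 17.
Combining, 2·2^(i + 1) ≥ 49(i+1)^3.
This completes the induction.
Hence the smallest such n₀ is 17.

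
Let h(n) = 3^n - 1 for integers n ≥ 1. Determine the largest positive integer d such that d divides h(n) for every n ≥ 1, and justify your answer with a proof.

Computing the first values: h(1) = 2 and h(2) = 8; gcd(2, 8) = 2, so d ≤ 2.
We prove 2 | 3^n - 1 for all n ≥ 1 by induction on n.
For the base case n = 1: h(1) = 2 = 2·(1), so 2 | h(1).
Suppose the result is true for n = i, i.e. 2 | h(i). Then
3^{i+1} − 1^{i+1} = 3·3^i − 1·1^i = 3·(3^i − 1^i) + (2)·1^i. The first term is divisible by 2 by the inductive hypothesis, and the second term (2)·1^i is divisible by 2 since 2 | 2. Hence 2 | h(i+1).
This completes the induction.
Therefore the largest such d is 2.

d = 2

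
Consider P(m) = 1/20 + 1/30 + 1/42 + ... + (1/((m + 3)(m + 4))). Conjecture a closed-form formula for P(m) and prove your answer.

P(m) = m/(4(m + 4))

We claim P(m) = m/(4(m + 4)) for all m ≥ 1.
Base step (m = 1): P(1) = 1/20, and the closed form gives 1/20. They agree.
For the inductive step, assume it holds for an arbitrary r ≥ 1, so P(r) = r/(4(r + 4)).
Then P(r+1) = P(r) + (1/((r + 4)(r + 5))) = (r/(4(r + 4))) + (1/((r + 4)(r + 5))).
Simplifying, P(r+1) = (r + 1)/(4(r + 5)) = (r+1)/(4((r+1) + 4)),
which is the closed form with m = r+1.
By induction, the statement is established for all m ≥ 1.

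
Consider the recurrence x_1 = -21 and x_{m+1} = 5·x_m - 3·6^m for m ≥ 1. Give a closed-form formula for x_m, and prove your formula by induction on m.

x_m = -3·5^(m - 1) - 3·6^m

Computing the first terms: x_1 = -21, x_2 = -123, x_3 = -723. This suggests x_m = -3·5^(m - 1) - 3·6^m.
Base case (m = 1): the formula gives -21 = -21 = x_1.
Suppose the result is true for m = r, so x_r = -3·5^(r - 1) - 3·6^r.
Then x_{r+1} = 5·x_r - 3·6^r = 5·(-3·5^(r - 1) - 3·6^r) - 3·6^r = -3·5^r - 3·6^(r + 1) = -3·5^((r+1) - 1) - 3·6^(r+1),
which is the claimed formula at m = r+1.
Hence, by induction on m, the claim holds for every m ≥ 1.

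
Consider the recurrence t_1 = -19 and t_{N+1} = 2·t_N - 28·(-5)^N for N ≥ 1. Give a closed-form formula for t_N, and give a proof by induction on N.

t_N = 4(-5)^N + 2^(N - 1)

Computing the first terms: t_1 = -19, t_2 = 102, t_3 = -496. This suggests t_N = 4(-5)^N + 2^(N - 1).
Base step (N = 1): the formula gives -19 = -19 = t_1.
Inductive step: suppose the statement holds for some m ≥ 1, so t_m = 4(-5)^m + 2^(m - 1).
Then t_{m+1} = 2·t_m - 28·(-5)^m = 2·(4(-5)^m + 2^(m - 1)) - 28·(-5)^m = 4(-5)^(m + 1) + 2^m = 4(-5)^(m+1) + 2^((m+1) - 1),
which is the claimed formula at N = m+1.
By the principle of mathematical induction, the result holds for all N ≥ 1.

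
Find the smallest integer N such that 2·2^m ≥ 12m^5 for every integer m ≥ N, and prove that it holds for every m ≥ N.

At m = 26: 134217728 < 142576512, so the inequality fails and N ≥ 27. We prove 2·2^m ≥ 12m^5 for all m ≥ 27.
Base step (m = 27): 2·2^m = 268435456 and 12m^5 = 172186884, so 268435456 ≥ 172186884.
Inductive step: assume the claim holds for m = r, so 2·2^r ≥ 12r^5.
Then 2·2^(r + 1) = 2·(2·2^r) ≥ 2·(12r^5).
Also, for r ≥ 27 we have 2·(12r^5) ≥ 12(r+1)^5, since 2 ≥ (1 + 1/r)^5 for all r ≥ 27.
Combining, 2·2^(r + 1) ≥ 12(r+1)^5.
By induction, the statement is established for all m ≥ 27.
Hence the smallest such N is 27.

N = 27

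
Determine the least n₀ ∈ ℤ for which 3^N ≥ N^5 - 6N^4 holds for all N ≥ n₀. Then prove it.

At N = 8: 6561 < 8192, so the inequality fails and n₀ ≥ 9. We prove 3^N ≥ N^5 - 6N^4 for all N ≥ 9.
Base case (N = 9): 3^N = 19683 and N^5 - 6N^4 = 19683, so 19683 ≥ 19683.
Suppose the result is true for N = r, so 3^r ≥ r^5 - 6r^4.
Then 3^(r + 1) = 3·(3^r) ≥ 3·(r^5 - 6r^4).
Also, for r ≥ 9 we have 3·(r^5 - 6r^4) ≥ (r+1)^5 - 6(r+1)^4, since 3·(r^5 - 6r^4) − ((r+1)^5 - 6(r+1)^4) = 2r^5 - 17r^4 + 14r^3 + 26r^2 + 19r + 5, which is nonnegative for all r ≥ 9.
Combining, 3^(r + 1) ≥ (r+1)^5 - 6(r+1)^4.
Hence, by induction on N, the claim holds for every N ≥ 9.
Hence the smallest such n₀ is 9.

n₀ = 9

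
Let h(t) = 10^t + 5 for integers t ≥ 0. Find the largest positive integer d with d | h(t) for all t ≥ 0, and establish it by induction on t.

d = 3

Computing the first values: h(0) = 6 and h(1) = 15; gcd(6, 15) = 3, so d ≤ 3.
We prove 3 | 10^t + 5 for all t ≥ 0 by induction on t.
For the base case t = 0: h(0) = 6 = 3·(2), so 3 | h(0).
Suppose the result is true for t = m, i.e. 3 | h(m). Then
h(m+1) = 10^(m+1) + 5 = 10·(10^m + 5) - 45 = 10·h(m) - 45. The first term is divisible by 3 by the inductive hypothesis, and -45 is divisible by 3. Hence 3 | h(m+1).
This completes the induction.
Therefore the largest such d is 3.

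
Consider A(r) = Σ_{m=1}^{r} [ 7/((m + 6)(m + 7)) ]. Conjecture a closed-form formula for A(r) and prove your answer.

A(r) = r/(r + 7)

We claim A(r) = r/(r + 7) for all r ≥ 1.
When r = 1: A(1) = 1/8, and the closed form gives 1/8. They agree.
For the inductive step, assume it holds for an arbitrary m ≥ 1, so A(m) = m/(m + 7).
Then A(m+1) = A(m) + (7/((m + 7)(m + 8))) = (m/(m + 7)) + (7/((m + 7)(m + 8))).
Simplifying, A(m+1) = (m + 1)/(m + 8) = (m+1)/((m+1) + 7),
which is the closed form with r = m+1.
By induction, the statement is established for all r ≥ 1.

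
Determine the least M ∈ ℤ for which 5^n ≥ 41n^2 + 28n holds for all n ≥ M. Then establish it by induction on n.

M = 5

At n = 4: 625 < 768, so the inequality fails and M ≥ 5. We prove 5^n ≥ 41n^2 + 28n for all n ≥ 5.
When n = 5: 5^n = 3125 and 41n^2 + 28n = 1165, so 3125 ≥ 1165.
Suppose the result is true for n = k, so 5^k ≥ 41k^2 + 28k.
Then 5^(k + 1) = 5·(5^k) ≥ 5·(41k^2 + 28k).
Also, for k ≥ 5 we have 5·(41k^2 + 28k) ≥ 41(k+1)^2 + 28(k+1), since 5·(41k^2 + 28k) − (41(k+1)^2 + 28(k+1)) = 164k^2 + 30k - 69, which is nonnegative for all k ≥ 5.
Combining, 5^(k + 1) ≥ 41(k+1)^2 + 28(k+1).
By induction, the statement is established for all n ≥ 5.
Hence the smallest such M is 5.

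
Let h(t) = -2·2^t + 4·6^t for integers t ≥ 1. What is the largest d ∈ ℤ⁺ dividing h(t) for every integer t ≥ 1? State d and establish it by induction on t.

Computing the first values: h(1) = 20 and h(2) = 136; gcd(20, 136) = 4, so d ≤ 4.
We prove 4 | -2·2^t + 4·6^t for all t ≥ 1 by induction on t.
Base case (t = 1): h(1) = 20 = 4·(5), so 4 | h(1).
Inductive step: assume the claim holds for t = p, i.e. 4 | h(p). Then
h(p+1) − 6·h(p) = (-2·2^(p+1) + 4·6^(p+1)) − 6·(-2·2^p + 4·6^p) = (-2)·2^p·(2 − 6) = (8)·2^p. Since 4 | h(p) by the inductive hypothesis, 4 | 6·h(p); and 4 | 8 since 8 = 4·2. Therefore 4 | h(p+1).
By the principle of mathematical induction, the result holds for all t ≥ 1.
Therefore the largest such d is 4.

d = 4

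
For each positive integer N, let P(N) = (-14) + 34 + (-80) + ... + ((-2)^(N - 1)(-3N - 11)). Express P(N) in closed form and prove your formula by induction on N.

P(N) = (-2)^N(N + 4) - 4

We claim P(N) = (-2)^N(N + 4) - 4 for all N ≥ 1.
Base step (N = 1): P(1) = -14, and the closed form gives -14. They agree.
For the inductive step, assume it holds for an arbitrary k ≥ 1, so P(k) = (-2)^k(k + 4) - 4.
Then P(k+1) = P(k) + ((-2)^k(-3k - 14)) = ((-2)^k(k + 4) - 4) + ((-2)^k(-3k - 14)).
Simplifying, P(k+1) = -2(-2)^k·k - 10(-2)^k - 4 = (-2)^(k+1)((k+1) + 4) - 4,
which is the closed form with N = k+1.
By the principle of mathematical induction, the result holds for all N ≥ 1.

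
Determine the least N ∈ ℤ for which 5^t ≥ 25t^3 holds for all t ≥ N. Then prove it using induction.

At t = 4: 625 < 1600, so the inequality fails and N ≥ 5. We prove 5^t ≥ 25t^3 for all t ≥ 5.
When t = 5: 5^t = 3125 and 25t^3 = 3125, so 3125 ≥ 3125.
For the inductive step, assume it holds for an arbitrary p ≥ 5, so 5^p ≥ 25p^3.
Then 5^(p + 1) = 5·(5^p) ≥ 5·(25p^3).
Also, for p ≥ 5 we have 5·(25p^3) ≥ 25(p+1)^3, since 5 ≥ (1 + 1/p)^3 for all p ≥ 5.
Combining, 5^(p + 1) ≥ 25(p+1)^3.
By the principle of mathematical induction, the result holds for all t ≥ 5.
Hence the smallest such N is 5.

N = 5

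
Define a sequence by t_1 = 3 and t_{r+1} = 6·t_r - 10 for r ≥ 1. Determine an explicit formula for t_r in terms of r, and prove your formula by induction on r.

Computing the first terms: t_1 = 3, t_2 = 8, t_3 = 38. This suggests t_r = 6^(r - 1) + 2.
Base case (r = 1): the formula gives 3 = 3 = t_1.
Inductive step: assume the claim holds for r = m, so t_m = 6^(m - 1) + 2.
Then t_{m+1} = 6·t_m - 10 = 6·(6^(m - 1) + 2) - 10 = 6^m + 2 = 6^((m+1) - 1) + 2,
which is the claimed formula at r = m+1.
This completes the induction.

t_r = 6^(r - 1) + 2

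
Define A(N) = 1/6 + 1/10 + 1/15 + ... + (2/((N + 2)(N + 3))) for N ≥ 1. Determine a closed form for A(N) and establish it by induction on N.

A(N) = 2N/(3(N + 3))

We claim A(N) = 2N/(3(N + 3)) for all N ≥ 1.
When N = 1: A(1) = 1/6, and the closed form gives 1/6. They agree.
Suppose the result is true for N = j, so A(j) = 2j/(3(j + 3)).
Then A(j+1) = A(j) + (2/((j + 3)(j + 4))) = (2j/(3(j + 3))) + (2/((j + 3)(j + 4))).
Simplifying, A(j+1) = 2(j + 1)/(3(j + 4)) = 2(j+1)/(3((j+1) + 3)),
which is the closed form with N = j+1.
This completes the induction.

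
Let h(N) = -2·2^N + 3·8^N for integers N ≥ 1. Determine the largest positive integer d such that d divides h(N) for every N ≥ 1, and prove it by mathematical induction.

Computing the first values: h(1) = 20 and h(2) = 184; gcd(20, 184) = 4, so d ≤ 4.
We prove 4 | -2·2^N + 3·8^N for all N ≥ 1 by induction on N.
When N = 1: h(1) = 20 = 4·(5), so 4 | h(1).
Inductive step: assume the claim holds for N = p, i.e. 4 | h(p). Then
h(p+1) − 8·h(p) = (-2·2^(p+1) + 3·8^(p+1)) − 8·(-2·2^p + 3·8^p) = (-2)·2^p·(2 − 8) = (12)·2^p. Since 4 | h(p) by the inductive hypothesis, 4 | 8·h(p); and 4 | 12 since 12 = 4·3. Therefore 4 | h(p+1).
This completes the induction.
Therefore the largest such d is 4.

d = 4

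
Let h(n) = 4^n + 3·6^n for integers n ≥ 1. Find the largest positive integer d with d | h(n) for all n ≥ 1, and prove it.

Computing the first values: h(1) = 22 and h(2) = 124; gcd(22, 124) = 2, so d ≤ 2.
We prove 2 | 4^n + 3·6^n for all n ≥ 1 by induction on n.
For the base case n = 1: h(1) = 22 = 2·(11), so 2 | h(1).
For the inductive step, assume it holds for an arbitrary i ≥ 1, i.e. 2 | h(i). Then
h(i+1) − 6·h(i) = (4^(i+1) + 3·6^(i+1)) − 6·(4^i + 3·6^i) = (1)·4^i·(4 − 6) = (-2)·4^i. Since 2 | h(i) by the inductive hypothesis, 2 | 6·h(i); and 2 | -2 since -2 = 2·-1. Therefore 2 | h(i+1).
By the principle of mathematical induction, the result holds for all n ≥ 1.
Therefore the largest such d is 2.

d = 2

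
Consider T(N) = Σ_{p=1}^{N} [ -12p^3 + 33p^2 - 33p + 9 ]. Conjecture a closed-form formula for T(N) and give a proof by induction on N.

T(N) = -N(3N^3 - 5N^2 + 3N + 2)

We claim T(N) = -N(3N^3 - 5N^2 + 3N + 2) for all N ≥ 1.
Base step (N = 1): T(1) = -3, and the closed form gives -3. They agree.
For the inductive step, assume it holds for an arbitrary p ≥ 1, so T(p) = p(-3p^3 + 5p^2 - 3p - 2).
Then T(p+1) = T(p) + (-12p^3 - 3p^2 - 3p - 3) = (p(-3p^3 + 5p^2 - 3p - 2)) + (-12p^3 - 3p^2 - 3p - 3).
Simplifying, T(p+1) = -(p + 1)(3p^3 + 4p^2 + 2p + 3) = -(p+1)(3(p+1)^3 - 5(p+1)^2 + 3(p+1) + 2),
which is the closed form with N = p+1.
Hence, by induction on N, the claim holds for every N ≥ 1.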